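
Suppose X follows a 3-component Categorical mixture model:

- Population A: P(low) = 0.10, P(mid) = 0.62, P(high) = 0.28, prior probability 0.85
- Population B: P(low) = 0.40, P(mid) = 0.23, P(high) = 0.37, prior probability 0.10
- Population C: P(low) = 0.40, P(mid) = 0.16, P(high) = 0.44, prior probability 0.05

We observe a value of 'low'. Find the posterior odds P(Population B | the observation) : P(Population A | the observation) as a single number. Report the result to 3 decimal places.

0.471

The posterior odds equal the prior odds times the likelihood ratio: (π_i/π_j)·(f_i(x)/f_j(x)).
Component likelihoods at x = 'low':
  f_A = P(low | comp) = 0.10
  f_B = P(low | comp) = 0.40
  f_C = P(low | comp) = 0.40
Odds = (0.10/0.85) × (0.4/0.1) = 0.117647 × 4 ≈ 0.471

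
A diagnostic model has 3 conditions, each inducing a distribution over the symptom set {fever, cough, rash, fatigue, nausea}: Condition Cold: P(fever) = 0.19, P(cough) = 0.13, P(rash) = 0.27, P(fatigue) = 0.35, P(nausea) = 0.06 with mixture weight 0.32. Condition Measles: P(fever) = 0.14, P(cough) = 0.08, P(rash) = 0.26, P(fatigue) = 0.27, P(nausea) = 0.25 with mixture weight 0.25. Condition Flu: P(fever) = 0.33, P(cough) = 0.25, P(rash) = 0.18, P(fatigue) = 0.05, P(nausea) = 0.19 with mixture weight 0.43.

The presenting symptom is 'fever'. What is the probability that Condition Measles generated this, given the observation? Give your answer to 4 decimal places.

0.1472

Apply Bayes' rule: the posterior for each component is proportional to its prior times its likelihood at x.
Component likelihoods at x = 'fever':
  f_Cold = P(fever | comp) = 0.19
  f_Measles = P(fever | comp) = 0.14
  f_Flu = P(fever | comp) = 0.33
Unnormalised posteriors:
  w_Cold·f_Cold = 0.32 × 0.19 = 0.0608
  w_Measles·f_Measles = 0.25 × 0.14 = 0.035
  w_Flu·f_Flu = 0.43 × 0.33 = 0.1419
Sum: 0.0608 + 0.035 + 0.1419 = 0.2377
So the posterior for Condition Measles is 0.035 / 0.2377 ≈ 0.1472.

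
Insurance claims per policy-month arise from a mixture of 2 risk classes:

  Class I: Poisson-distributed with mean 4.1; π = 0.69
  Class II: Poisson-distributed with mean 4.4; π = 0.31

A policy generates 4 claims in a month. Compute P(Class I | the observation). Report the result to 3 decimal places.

Apply Bayes' rule: the posterior for each component is proportional to its prior times its likelihood at x.
Evaluate each component's likelihood at the observed value:
  p_I = e^(−4.1)·4.1^4/4! = 0.195127
  p_II = e^(−4.4)·4.4^4/4! = 0.191736
Weight by the priors:
  π_I·p_I = 0.69 × 0.195127 = 0.134637
  π_II·p_II = 0.31 × 0.191736 = 0.0594382
Normaliser: 0.134637 + 0.0594382 = 0.194076
Responsibility of Class I: 0.134637 / 0.194076 ≈ 0.694

0.694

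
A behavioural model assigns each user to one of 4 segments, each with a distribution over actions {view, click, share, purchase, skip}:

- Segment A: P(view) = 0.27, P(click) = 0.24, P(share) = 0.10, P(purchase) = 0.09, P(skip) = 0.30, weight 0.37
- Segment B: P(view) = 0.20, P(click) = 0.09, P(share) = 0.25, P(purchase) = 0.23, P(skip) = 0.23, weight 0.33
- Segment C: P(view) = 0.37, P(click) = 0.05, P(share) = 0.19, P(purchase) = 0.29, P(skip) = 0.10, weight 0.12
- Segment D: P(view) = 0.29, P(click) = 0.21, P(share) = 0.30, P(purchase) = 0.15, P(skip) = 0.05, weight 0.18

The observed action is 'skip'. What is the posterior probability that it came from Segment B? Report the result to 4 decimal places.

0.3651

P(component k | x) = π_k·f_k(x) / marginal(x), where marginal(x) = Σ_j π_j·f_j(x).
Evaluate each component's likelihood at the observed value:
  L_A = P(skip | comp) = 0.30
  L_B = P(skip | comp) = 0.23
  L_C = P(skip | comp) = 0.10
  L_D = P(skip | comp) = 0.05
Prior × likelihood for each component:
  π_A·L_A = 0.37 × 0.3 = 0.111
  π_B·L_B = 0.33 × 0.23 = 0.0759
  π_C·L_C = 0.12 × 0.1 = 0.012
  π_D·L_D = 0.18 × 0.05 = 0.009
Denominator: 0.111 + 0.0759 + 0.012 + 0.009 = 0.2079
P(Segment B | 'skip') = 0.0759 / 0.2079 ≈ 0.3651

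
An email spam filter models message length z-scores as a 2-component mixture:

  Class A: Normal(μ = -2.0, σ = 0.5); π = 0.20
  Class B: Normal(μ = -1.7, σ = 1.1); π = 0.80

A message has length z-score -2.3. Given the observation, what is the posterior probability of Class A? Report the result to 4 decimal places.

0.3477

Posterior ∝ prior × likelihood, so P(k | x) ∝ π_k f_k(x); normalise over all components.
Normal densities:
  p_A = 0.666449
  p_B = 0.312544
Weight by the priors:
  π_A·p_A = 0.20 × 0.666449 = 0.13329
  π_B·p_B = 0.80 × 0.312544 = 0.250035
Sum: 0.13329 + 0.250035 = 0.383325
P(Class A | x) = 0.13329 / 0.383325 ≈ 0.3477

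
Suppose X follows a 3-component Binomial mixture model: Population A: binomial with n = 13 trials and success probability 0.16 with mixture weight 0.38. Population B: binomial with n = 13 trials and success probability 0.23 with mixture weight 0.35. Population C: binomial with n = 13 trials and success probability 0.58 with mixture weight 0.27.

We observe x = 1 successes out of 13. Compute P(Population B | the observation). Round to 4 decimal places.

0.3178

The responsibility of component k is π_k f_k(x) divided by Σ_j π_j f_j(x).
Component likelihoods at x = 1 successes out of 13:
  p_A = C(13,1)·0.16^1·0.84^12 = 13·0.16·0.12341 = 0.256693
  p_B = C(13,1)·0.23^1·0.77^12 = 13·0.23·0.0434399 = 0.129885
  p_C = C(13,1)·0.58^1·0.42^12 = 13·0.58·3.01295e-05 = 0.000227176
Weight by the priors:
  π_A·p_A = 0.38 × 0.256693 = 0.0975435
  π_B·p_B = 0.35 × 0.129885 = 0.0454598
  π_C·p_C = 0.27 × 0.000227176 = 6.13376e-05
Normaliser: 0.0975435 + 0.0454598 + 6.13376e-05 = 0.143065
So the posterior for Population B is 0.0454598 / 0.143065 ≈ 0.3178.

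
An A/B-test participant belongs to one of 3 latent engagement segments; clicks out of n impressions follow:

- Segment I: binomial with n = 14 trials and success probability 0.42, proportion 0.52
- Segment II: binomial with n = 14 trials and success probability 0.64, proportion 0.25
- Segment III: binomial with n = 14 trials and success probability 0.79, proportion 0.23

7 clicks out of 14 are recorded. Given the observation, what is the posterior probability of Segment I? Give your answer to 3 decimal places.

P(component k | x) = P(Z=k)·f_k(x) / marginal(x), where marginal(x) = Σ_j P(Z=j)·f_j(x).
Binomial probabilities:
  L_I = 0.174698
  L_II = 0.118284
  L_III = 0.0118706
Weight by the priors:
  P(Z=I)·L_I = 0.52 × 0.174698 = 0.090843
  P(Z=II)·L_II = 0.25 × 0.118284 = 0.0295709
  P(Z=III)·L_III = 0.23 × 0.0118706 = 0.00273023
Denominator: 0.090843 + 0.0295709 + 0.00273023 = 0.123144
P(Segment I | data) ≈ 0.738

0.738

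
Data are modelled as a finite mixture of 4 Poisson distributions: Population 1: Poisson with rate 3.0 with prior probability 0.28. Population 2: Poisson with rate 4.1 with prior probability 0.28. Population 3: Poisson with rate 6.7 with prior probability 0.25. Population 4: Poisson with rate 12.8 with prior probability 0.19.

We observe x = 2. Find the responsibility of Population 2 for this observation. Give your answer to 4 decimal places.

P(component k | x) = π_k·f_k(x) / marginal(x), where marginal(x) = Σ_j π_j·f_j(x).
Evaluate each component's likelihood at the observed value:
  p_1 = e^(−3.0)·3.0^2/2! = 0.224042
  p_2 = e^(−4.1)·4.1^2/2! = 0.139293
  p_3 = e^(−6.7)·6.7^2/2! = 0.0276278
  p_4 = e^(−12.8)·12.8^2/2! = 0.000226162
Prior × likelihood for each component:
  π_1·p_1 = 0.28 × 0.224042 = 0.0627317
  π_2·p_2 = 0.28 × 0.139293 = 0.0390021
  π_3·p_3 = 0.25 × 0.0276278 = 0.00690695
  π_4·p_4 = 0.19 × 0.000226162 = 4.29709e-05
Marginal: 0.0627317 + 0.0390021 + 0.00690695 + 4.29709e-05 = 0.108684
P(Population 2 | data) ≈ 0.3589

0.3589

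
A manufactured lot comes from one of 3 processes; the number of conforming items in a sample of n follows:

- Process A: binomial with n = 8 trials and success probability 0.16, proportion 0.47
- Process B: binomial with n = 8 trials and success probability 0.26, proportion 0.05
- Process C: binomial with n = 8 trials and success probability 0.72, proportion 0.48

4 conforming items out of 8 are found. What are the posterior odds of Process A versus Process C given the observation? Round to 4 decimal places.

0.1934

Only the two components matter; the odds are (w_i f_i(x)) / (w_j f_j(x)).
Component likelihoods at x = 4 conforming items out of 8:
  L_A = C(8,4)·0.16^4·0.84^4 = 70·0.00065536·0.497871 = 0.0228399
  L_B = C(8,4)·0.26^4·0.74^4 = 70·0.00456976·0.299866 = 0.095922
  L_C = C(8,4)·0.72^4·0.28^4 = 70·0.268739·0.00614656 = 0.115627
Posterior odds = (w_A·L_A) / (w_C·L_C) = (0.47·0.0228399) / (0.48·0.115627) = 0.0107348 / 0.0555011 ≈ 0.1934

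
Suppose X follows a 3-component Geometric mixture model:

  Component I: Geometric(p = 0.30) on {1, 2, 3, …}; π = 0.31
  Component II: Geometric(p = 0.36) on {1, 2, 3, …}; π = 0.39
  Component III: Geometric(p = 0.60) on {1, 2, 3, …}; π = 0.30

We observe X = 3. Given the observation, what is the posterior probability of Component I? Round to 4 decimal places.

P(component k | x) = P(Z=k)·f_k(x) / marginal(x), where marginal(x) = Σ_j P(Z=j)·f_j(x).
Component likelihoods at x = 3:
  p_I = 0.147
  p_II = 0.147456
  p_III = 0.096
Unnormalised posteriors:
  P(Z=I)·p_I = 0.31 × 0.147 = 0.04557
  P(Z=II)·p_II = 0.39 × 0.147456 = 0.0575078
  P(Z=III)·p_III = 0.30 × 0.096 = 0.0288
Denominator: 0.04557 + 0.0575078 + 0.0288 = 0.131878
P(Component I | data) ≈ 0.3455

0.3455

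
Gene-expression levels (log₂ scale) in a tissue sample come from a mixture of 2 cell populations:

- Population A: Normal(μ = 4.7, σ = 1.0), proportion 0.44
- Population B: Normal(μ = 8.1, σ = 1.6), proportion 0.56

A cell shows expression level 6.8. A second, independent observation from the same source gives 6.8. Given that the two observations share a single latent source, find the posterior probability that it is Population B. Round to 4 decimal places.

0.9548

Apply Bayes' rule: the posterior for each component is proportional to its prior times its likelihood at x.
Since both observations come from the same component, the likelihood for component k is f_k(x₁)·f_k(x₂).
  L_A = [(1/(1.0·√(2π)))·exp(−(6.8−4.7)²/(2·1.0²)) = 0.398942·exp(-2.20500) = 0.0439836] × [0.0439836] = 0.00193456
  L_B = [(1/(1.6·√(2π)))·exp(−(6.8−8.1)²/(2·1.6²)) = 0.249339·exp(-0.33008) = 0.179242] × [0.179242] = 0.0321276
Weight by the priors:
  π_A·L_A = 0.44 × 0.00193456 = 0.000851205
  π_B·L_B = 0.56 × 0.0321276 = 0.0179914
Denominator: 0.000851205 + 0.0179914 = 0.0188426
So the posterior for Population B is 0.0179914 / 0.0188426 ≈ 0.9548.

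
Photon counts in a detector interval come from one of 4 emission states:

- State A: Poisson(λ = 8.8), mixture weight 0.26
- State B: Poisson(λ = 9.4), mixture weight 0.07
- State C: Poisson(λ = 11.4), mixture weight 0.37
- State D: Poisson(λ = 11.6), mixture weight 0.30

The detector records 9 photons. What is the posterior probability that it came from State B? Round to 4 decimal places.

0.0837

Apply Bayes' rule: the posterior for each component is proportional to its prior times its likelihood at x.
Component likelihoods at x = 9 photons:
  p_A = e^(−8.8)·8.8^9/9! = 0.131459
  p_B = e^(−9.4)·9.4^9/9! = 0.130623
  p_C = e^(−11.4)·11.4^9/9! = 0.100328
  p_D = e^(−11.6)·11.6^9/9! = 0.0960601
Unnormalised posteriors:
  P(Z=A)·p_A = 0.26 × 0.131459 = 0.0341793
  P(Z=B)·p_B = 0.07 × 0.130623 = 0.00914361
  P(Z=C)·p_C = 0.37 × 0.100328 = 0.0371215
  P(Z=D)·p_D = 0.30 × 0.0960601 = 0.028818
Marginal: 0.0341793 + 0.00914361 + 0.0371215 + 0.028818 = 0.109262
P(State B | the observation) ≈ 0.0837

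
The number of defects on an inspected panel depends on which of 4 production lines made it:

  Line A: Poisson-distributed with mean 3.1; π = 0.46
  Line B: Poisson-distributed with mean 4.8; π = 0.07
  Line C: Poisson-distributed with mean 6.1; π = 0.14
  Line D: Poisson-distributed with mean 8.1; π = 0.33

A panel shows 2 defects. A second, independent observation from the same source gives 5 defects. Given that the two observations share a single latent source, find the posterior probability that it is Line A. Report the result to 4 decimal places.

P(component k | x) = P(Z=k)·f_k(x) / marginal(x), where marginal(x) = Σ_j P(Z=j)·f_j(x).
Since both observations come from the same component, the likelihood for component k is f_k(x₁)·f_k(x₂).
  L_A = [0.216461] × [0.107477] = 0.0232646
  L_B = [0.0948067] × [0.174748] = 0.0165672
  L_C = [0.0417286] × [0.15786] = 0.00658726
  L_D = [0.0099576] × [0.088198] = 0.00087824
Weight by the priors:
  P(Z=A)·L_A = 0.46 × 0.0232646 = 0.0107017
  P(Z=B)·L_B = 0.07 × 0.0165672 = 0.00115971
  P(Z=C)·L_C = 0.14 × 0.00658726 = 0.000922217
  P(Z=D)·L_D = 0.33 × 0.00087824 = 0.000289819
Marginal: 0.0107017 + 0.00115971 + 0.000922217 + 0.000289819 = 0.0130734
P(Line A | x₁, x₂) ≈ 0.8186

0.8186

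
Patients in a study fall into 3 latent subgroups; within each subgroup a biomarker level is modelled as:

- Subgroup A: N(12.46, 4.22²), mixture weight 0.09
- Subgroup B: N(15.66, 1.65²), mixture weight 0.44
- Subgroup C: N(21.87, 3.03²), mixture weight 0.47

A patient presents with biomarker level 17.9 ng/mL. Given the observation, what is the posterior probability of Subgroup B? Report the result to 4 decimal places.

0.5858

P(component k | x) = π_k·f_k(x) / marginal(x), where marginal(x) = Σ_j π_j·f_j(x).
Component likelihoods at x = 17.9 ng/mL:
  L_A = 0.0411858
  L_B = 0.0962102
  L_C = 0.0558071
Weight by the priors:
  π_A·L_A = 0.09 × 0.0411858 = 0.00370672
  π_B·L_B = 0.44 × 0.0962102 = 0.0423325
  π_C·L_C = 0.47 × 0.0558071 = 0.0262293
Marginal: 0.00370672 + 0.0423325 + 0.0262293 = 0.0722686
So the posterior for Subgroup B is 0.0423325 / 0.0722686 ≈ 0.5858.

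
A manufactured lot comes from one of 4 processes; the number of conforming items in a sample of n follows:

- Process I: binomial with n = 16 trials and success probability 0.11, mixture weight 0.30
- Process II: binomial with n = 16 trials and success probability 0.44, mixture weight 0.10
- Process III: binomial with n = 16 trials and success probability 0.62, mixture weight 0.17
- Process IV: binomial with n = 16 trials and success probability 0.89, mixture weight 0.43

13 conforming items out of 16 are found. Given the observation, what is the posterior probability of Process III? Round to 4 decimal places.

Posterior ∝ prior × likelihood, so P(k | x) ∝ π_k f_k(x); normalise over all components.
Binomial probabilities:
  f_I = 1.3629e-10
  f_II = 0.00227844
  f_III = 0.0614654
  f_IV = 0.163846
Prior × likelihood for each component:
  π_I·f_I = 0.30 × 1.3629e-10 = 4.08869e-11
  π_II·f_II = 0.10 × 0.00227844 = 0.000227844
  π_III·f_III = 0.17 × 0.0614654 = 0.0104491
  π_IV·f_IV = 0.43 × 0.163846 = 0.0704538
Evidence: 4.08869e-11 + 0.000227844 + 0.0104491 + 0.0704538 = 0.0811308
So the posterior for Process III is 0.0104491 / 0.0811308 ≈ 0.1288.

0.1288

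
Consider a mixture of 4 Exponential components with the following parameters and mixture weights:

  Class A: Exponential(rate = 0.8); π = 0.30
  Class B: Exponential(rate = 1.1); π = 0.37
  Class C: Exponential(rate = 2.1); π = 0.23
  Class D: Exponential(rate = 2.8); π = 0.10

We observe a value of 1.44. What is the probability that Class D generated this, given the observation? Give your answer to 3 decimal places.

0.026

P(component k | x) = w_k·f_k(x) / marginal(x), where marginal(x) = Σ_j w_j·f_j(x).
Component likelihoods at x = 1.44:
  p_A = 0.8·e^(−0.8·1.44) = 0.8·e^(−1.1520) = 0.252803
  p_B = 1.1·e^(−1.1·1.44) = 1.1·e^(−1.5840) = 0.225668
  p_C = 2.1·e^(−2.1·1.44) = 2.1·e^(−3.0240) = 0.102073
  p_D = 2.8·e^(−2.8·1.44) = 2.8·e^(−4.0320) = 0.0496687
Unnormalised posteriors:
  w_A·p_A = 0.30 × 0.252803 = 0.075841
  w_B·p_B = 0.37 × 0.225668 = 0.0834972
  w_C·p_C = 0.23 × 0.102073 = 0.0234769
  w_D·p_D = 0.10 × 0.0496687 = 0.00496687
Evidence: 0.075841 + 0.0834972 + 0.0234769 + 0.00496687 = 0.187782
Responsibility of Class D: 0.00496687 / 0.187782 ≈ 0.026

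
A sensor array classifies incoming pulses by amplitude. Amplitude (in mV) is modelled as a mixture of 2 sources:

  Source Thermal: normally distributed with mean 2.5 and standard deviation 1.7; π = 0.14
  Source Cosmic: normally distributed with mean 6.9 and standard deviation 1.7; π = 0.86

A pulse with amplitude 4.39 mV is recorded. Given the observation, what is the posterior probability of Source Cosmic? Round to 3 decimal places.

Apply Bayes' rule: the posterior for each component is proportional to its prior times its likelihood at x.
Normal densities:
  L_Thermal = 0.126492
  L_Cosmic = 0.0789019
Unnormalised posteriors:
  P(Z=Thermal)·L_Thermal = 0.14 × 0.126492 = 0.0177089
  P(Z=Cosmic)·L_Cosmic = 0.86 × 0.0789019 = 0.0678557
Evidence: 0.0177089 + 0.0678557 = 0.0855645
So the posterior for Source Cosmic is 0.0678557 / 0.0855645 ≈ 0.793.

0.793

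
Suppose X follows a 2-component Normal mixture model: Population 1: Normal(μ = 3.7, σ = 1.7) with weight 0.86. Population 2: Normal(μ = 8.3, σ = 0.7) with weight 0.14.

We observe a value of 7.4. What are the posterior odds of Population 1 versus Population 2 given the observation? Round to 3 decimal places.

Posterior odds = (w_i f_i(x)) / (w_j f_j(x)); the normalising sum cancels.
Component likelihoods at x = 7.4:
  p_1 = (1/(1.7·√(2π)))·exp(−(7.4−3.7)²/(2·1.7²)) = 0.234672·exp(-2.36851) = 0.02197
  p_2 = (1/(0.7·√(2π)))·exp(−(7.4−8.3)²/(2·0.7²)) = 0.569918·exp(-0.82653) = 0.249376
Odds = (0.86/0.14) × (0.02197/0.249376) = 6.14286 × 0.0880998 ≈ 0.541

0.541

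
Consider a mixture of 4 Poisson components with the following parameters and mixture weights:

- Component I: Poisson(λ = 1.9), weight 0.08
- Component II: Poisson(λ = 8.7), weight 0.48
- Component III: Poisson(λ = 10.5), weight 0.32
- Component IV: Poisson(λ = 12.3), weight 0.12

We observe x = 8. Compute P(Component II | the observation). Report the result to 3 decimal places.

Apply Bayes' rule: the posterior for each component is proportional to its prior times its likelihood at x.
Poisson probabilities:
  L_I = e^(−1.9)·1.9^8/8! = 0.000630012
  L_II = e^(−8.7)·8.7^8/8! = 0.135604
  L_III = e^(−10.5)·10.5^8/8! = 0.100902
  L_IV = e^(−12.3)·12.3^8/8! = 0.0591423
Prior × likelihood for each component:
  π_I·L_I = 0.08 × 0.000630012 = 5.0401e-05
  π_II·L_II = 0.48 × 0.135604 = 0.0650898
  π_III·L_III = 0.32 × 0.100902 = 0.0322888
  π_IV·L_IV = 0.12 × 0.0591423 = 0.00709708
Marginal: 5.0401e-05 + 0.0650898 + 0.0322888 + 0.00709708 = 0.104526
So the posterior for Component II is 0.0650898 / 0.104526 ≈ 0.623.

0.623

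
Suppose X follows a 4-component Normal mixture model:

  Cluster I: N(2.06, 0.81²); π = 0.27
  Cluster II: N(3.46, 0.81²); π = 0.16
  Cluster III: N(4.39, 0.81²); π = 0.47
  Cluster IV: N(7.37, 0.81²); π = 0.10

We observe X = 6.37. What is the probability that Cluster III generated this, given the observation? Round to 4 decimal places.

0.3355

Posterior ∝ prior × likelihood, so P(k | x) ∝ π_k f_k(x); normalise over all components.
Component likelihoods at x = 6.37:
  L_I = 3.50231e-07
  L_II = 0.000775829
  L_III = 0.0248258
  L_IV = 0.229857
Prior × likelihood for each component:
  π_I·L_I = 0.27 × 3.50231e-07 = 9.45624e-08
  π_II·L_II = 0.16 × 0.000775829 = 0.000124133
  π_III·L_III = 0.47 × 0.0248258 = 0.0116681
  π_IV·L_IV = 0.10 × 0.229857 = 0.0229857
Marginal: 9.45624e-08 + 0.000124133 + 0.0116681 + 0.0229857 = 0.0347781
P(Cluster III | data) ≈ 0.3355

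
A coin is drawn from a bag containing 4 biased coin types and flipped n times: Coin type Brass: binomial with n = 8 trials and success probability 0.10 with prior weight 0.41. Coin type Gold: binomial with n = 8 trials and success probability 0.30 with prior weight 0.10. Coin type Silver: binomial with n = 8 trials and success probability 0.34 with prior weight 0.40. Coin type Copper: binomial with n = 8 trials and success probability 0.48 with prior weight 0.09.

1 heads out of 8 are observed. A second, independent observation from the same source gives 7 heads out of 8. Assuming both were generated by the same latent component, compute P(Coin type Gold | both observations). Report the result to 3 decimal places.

By Bayes' theorem, P(k | x) = π_k f_k(x) / Σ_j π_j f_j(x).
Since both observations come from the same component, the likelihood for component k is f_k(x₁)·f_k(x₂).
  p_Brass = [0.382638] × [7.2e-07] = 2.75499e-07
  p_Gold = [0.19765] × [0.00122472] = 0.000242066
  p_Silver = [0.14838] × [0.00277323] = 0.000411493
  p_Copper = [0.039478] × [0.024422] = 0.000964132
Weight by the priors:
  π_Brass·p_Brass = 0.41 × 2.75499e-07 = 1.12955e-07
  π_Gold·p_Gold = 0.10 × 0.000242066 = 2.42066e-05
  π_Silver·p_Silver = 0.40 × 0.000411493 = 0.000164597
  π_Copper·p_Copper = 0.09 × 0.000964132 = 8.67719e-05
Normaliser: 1.12955e-07 + 2.42066e-05 + 0.000164597 + 8.67719e-05 = 0.000275689
Responsibility of Coin type Gold: 2.42066e-05 / 0.000275689 ≈ 0.088

0.088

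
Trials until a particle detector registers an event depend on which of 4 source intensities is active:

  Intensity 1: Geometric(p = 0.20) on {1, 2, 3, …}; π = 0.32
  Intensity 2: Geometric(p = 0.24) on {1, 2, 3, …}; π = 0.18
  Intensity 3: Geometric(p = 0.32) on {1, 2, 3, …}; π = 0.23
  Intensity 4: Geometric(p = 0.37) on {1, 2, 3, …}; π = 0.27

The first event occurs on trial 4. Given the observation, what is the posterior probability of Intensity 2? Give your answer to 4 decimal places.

0.1899

P(component k | x) = P(Z=k)·f_k(x) / marginal(x), where marginal(x) = Σ_j P(Z=j)·f_j(x).
Component likelihoods at x = 4:
  p_1 = 0.20·(1−0.20)^3 = 0.20·0.512 = 0.1024
  p_2 = 0.24·(1−0.24)^3 = 0.24·0.438976 = 0.105354
  p_3 = 0.32·(1−0.32)^3 = 0.32·0.314432 = 0.100618
  p_4 = 0.37·(1−0.37)^3 = 0.37·0.250047 = 0.0925174
Multiply by the mixture weights:
  P(Z=1)·p_1 = 0.32 × 0.1024 = 0.032768
  P(Z=2)·p_2 = 0.18 × 0.105354 = 0.0189638
  P(Z=3)·p_3 = 0.23 × 0.100618 = 0.0231422
  P(Z=4)·p_4 = 0.27 × 0.0925174 = 0.0249797
Marginal: 0.032768 + 0.0189638 + 0.0231422 + 0.0249797 = 0.0998537
Responsibility of Intensity 2: 0.0189638 / 0.0998537 ≈ 0.1899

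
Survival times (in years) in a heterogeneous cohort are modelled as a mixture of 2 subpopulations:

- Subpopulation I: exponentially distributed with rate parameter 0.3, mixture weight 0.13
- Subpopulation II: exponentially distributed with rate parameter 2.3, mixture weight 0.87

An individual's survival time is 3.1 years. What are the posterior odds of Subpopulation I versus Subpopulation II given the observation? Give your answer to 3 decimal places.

9.604

Only the two components matter; the odds are (π_i f_i(x)) / (π_j f_j(x)).
Exponential densities:
  L_I = 0.3·e^(−0.3·3.1) = 0.3·e^(−0.9300) = 0.118366
  L_II = 2.3·e^(−2.3·3.1) = 2.3·e^(−7.1300) = 0.00184165
0.0153876 / 0.00160224 ≈ 9.604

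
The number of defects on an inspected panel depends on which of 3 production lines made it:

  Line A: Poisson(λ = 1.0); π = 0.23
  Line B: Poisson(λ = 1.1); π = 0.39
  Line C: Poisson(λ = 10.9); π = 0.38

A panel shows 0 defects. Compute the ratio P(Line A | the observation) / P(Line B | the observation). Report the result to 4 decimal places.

0.6518

Since P(k|x) ∝ π_k f_k(x), the posterior odds are π_i f_i(x) / (π_j f_j(x)).
Evaluate each component's likelihood at the observed value:
  L_A = e^(−1.0)·1.0^0/0! = 0.367879
  L_B = e^(−1.1)·1.1^0/0! = 0.332871
  L_C = e^(−10.9)·10.9^0/0! = 1.84582e-05
0.0846123 / 0.12982 ≈ 0.6518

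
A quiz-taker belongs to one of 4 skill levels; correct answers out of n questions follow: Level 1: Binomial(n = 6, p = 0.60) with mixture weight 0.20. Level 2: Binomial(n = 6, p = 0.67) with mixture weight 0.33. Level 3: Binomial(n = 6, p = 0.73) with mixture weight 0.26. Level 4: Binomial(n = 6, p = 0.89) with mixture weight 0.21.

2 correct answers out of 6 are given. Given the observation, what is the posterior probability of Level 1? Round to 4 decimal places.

Posterior ∝ prior × likelihood, so P(k | x) ∝ w_k f_k(x); normalise over all components.
Binomial probabilities:
  f_1 = 0.13824
  f_2 = 0.079854
  f_3 = 0.0424807
  f_4 = 0.00173957
Unnormalised posteriors:
  w_1·f_1 = 0.20 × 0.13824 = 0.027648
  w_2·f_2 = 0.33 × 0.079854 = 0.0263518
  w_3·f_3 = 0.26 × 0.0424807 = 0.011045
  w_4·f_4 = 0.21 × 0.00173957 = 0.00036531
Normaliser: 0.027648 + 0.0263518 + 0.011045 + 0.00036531 = 0.0654101
So the posterior for Level 1 is 0.027648 / 0.0654101 ≈ 0.4227.

0.4227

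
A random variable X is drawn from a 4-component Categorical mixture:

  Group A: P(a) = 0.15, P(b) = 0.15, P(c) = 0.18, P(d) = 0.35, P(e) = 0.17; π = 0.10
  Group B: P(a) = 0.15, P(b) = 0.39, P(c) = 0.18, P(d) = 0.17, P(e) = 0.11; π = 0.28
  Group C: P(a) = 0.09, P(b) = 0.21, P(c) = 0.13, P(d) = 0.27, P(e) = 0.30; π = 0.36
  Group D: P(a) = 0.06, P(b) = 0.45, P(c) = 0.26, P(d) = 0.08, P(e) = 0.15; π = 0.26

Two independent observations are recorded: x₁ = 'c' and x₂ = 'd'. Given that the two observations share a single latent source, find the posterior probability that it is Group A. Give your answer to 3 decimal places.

By Bayes' theorem, P(k | x) = π_k f_k(x) / Σ_j π_j f_j(x).
Since both observations come from the same component, the likelihood for component k is f_k(x₁)·f_k(x₂).
  p_A = [P(c | comp) = 0.18] × [0.35] = 0.063
  p_B = [P(c | comp) = 0.18] × [0.17] = 0.0306
  p_C = [P(c | comp) = 0.13] × [0.27] = 0.0351
  p_D = [P(c | comp) = 0.26] × [0.08] = 0.0208
Weight by the priors:
  π_A·p_A = 0.10 × 0.063 = 0.0063
  π_B·p_B = 0.28 × 0.0306 = 0.008568
  π_C·p_C = 0.36 × 0.0351 = 0.012636
  π_D·p_D = 0.26 × 0.0208 = 0.005408
Evidence: 0.0063 + 0.008568 + 0.012636 + 0.005408 = 0.032912
Responsibility of Group A: 0.0063 / 0.032912 ≈ 0.191

0.191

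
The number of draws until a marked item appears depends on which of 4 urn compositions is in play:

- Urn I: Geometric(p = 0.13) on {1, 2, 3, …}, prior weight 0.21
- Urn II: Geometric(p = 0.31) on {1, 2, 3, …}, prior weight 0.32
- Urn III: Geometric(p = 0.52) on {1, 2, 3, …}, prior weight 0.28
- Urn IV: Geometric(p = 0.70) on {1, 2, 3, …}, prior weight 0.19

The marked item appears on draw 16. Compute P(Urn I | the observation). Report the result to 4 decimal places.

The responsibility of component k is π_k f_k(x) divided by Σ_j π_j f_j(x).
Geometric probabilities:
  L_I = 0.0160965
  L_II = 0.00118604
  L_III = 8.60244e-06
  L_IV = 1.00442e-08
Unnormalised posteriors:
  π_I·L_I = 0.21 × 0.0160965 = 0.00338027
  π_II·L_II = 0.32 × 0.00118604 = 0.000379532
  π_III·L_III = 0.28 × 8.60244e-06 = 2.40868e-06
  π_IV·L_IV = 0.19 × 1.00442e-08 = 1.9084e-09
Denominator: 0.00338027 + 0.000379532 + 2.40868e-06 + 1.9084e-09 = 0.00376221
P(Urn I | data) = 0.00338027 / 0.00376221 ≈ 0.8985

0.8985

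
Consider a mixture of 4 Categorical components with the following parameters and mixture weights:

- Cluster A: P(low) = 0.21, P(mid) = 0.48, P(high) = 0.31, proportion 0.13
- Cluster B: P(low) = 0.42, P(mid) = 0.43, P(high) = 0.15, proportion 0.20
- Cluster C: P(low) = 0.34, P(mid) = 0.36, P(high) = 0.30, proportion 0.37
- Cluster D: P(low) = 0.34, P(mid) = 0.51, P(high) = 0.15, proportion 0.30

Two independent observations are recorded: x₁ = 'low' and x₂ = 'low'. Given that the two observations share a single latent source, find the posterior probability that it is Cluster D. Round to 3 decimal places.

0.293

The responsibility of component k is P(Z=k) f_k(x) divided by Σ_j P(Z=j) f_j(x).
Since both observations come from the same component, the likelihood for component k is f_k(x₁)·f_k(x₂).
  f_A = [0.21] × [0.21] = 0.0441
  f_B = [0.42] × [0.42] = 0.1764
  f_C = [0.34] × [0.34] = 0.1156
  f_D = [0.34] × [0.34] = 0.1156
Prior × likelihood for each component:
  P(Z=A)·f_A = 0.13 × 0.0441 = 0.005733
  P(Z=B)·f_B = 0.20 × 0.1764 = 0.03528
  P(Z=C)·f_C = 0.37 × 0.1156 = 0.042772
  P(Z=D)·f_D = 0.30 × 0.1156 = 0.03468
Denominator: 0.005733 + 0.03528 + 0.042772 + 0.03468 = 0.118465
P(Cluster D | x₁,x₂) ≈ 0.293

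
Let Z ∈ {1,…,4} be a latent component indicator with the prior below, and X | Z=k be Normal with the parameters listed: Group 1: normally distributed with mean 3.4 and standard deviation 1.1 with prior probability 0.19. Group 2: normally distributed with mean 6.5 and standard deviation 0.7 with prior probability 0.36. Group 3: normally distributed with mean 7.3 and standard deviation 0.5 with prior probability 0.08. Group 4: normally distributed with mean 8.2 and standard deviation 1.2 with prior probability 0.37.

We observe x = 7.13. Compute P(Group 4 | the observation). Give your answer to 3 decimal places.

0.295

P(component k | x) = π_k·f_k(x) / marginal(x), where marginal(x) = Σ_j π_j·f_j(x).
Component likelihoods at x = 7.13:
  p_1 = (1/(1.1·√(2π)))·exp(−(7.13−3.4)²/(2·1.1²)) = 0.362675·exp(-5.74913) = 0.00115532
  p_2 = (1/(0.7·√(2π)))·exp(−(7.13−6.5)²/(2·0.7²)) = 0.569918·exp(-0.40500) = 0.380122
  p_3 = (1/(0.5·√(2π)))·exp(−(7.13−7.3)²/(2·0.5²)) = 0.797885·exp(-0.05780) = 0.753074
  p_4 = (1/(1.2·√(2π)))·exp(−(7.13−8.2)²/(2·1.2²)) = 0.332452·exp(-0.39753) = 0.223399
Multiply by the mixture weights:
  π_1·p_1 = 0.19 × 0.00115532 = 0.00021951
  π_2·p_2 = 0.36 × 0.380122 = 0.136844
  π_3·p_3 = 0.08 × 0.753074 = 0.0602459
  π_4·p_4 = 0.37 × 0.223399 = 0.0826577
Sum: 0.00021951 + 0.136844 + 0.0602459 + 0.0826577 = 0.279967
Responsibility of Group 4: 0.0826577 / 0.279967 ≈ 0.295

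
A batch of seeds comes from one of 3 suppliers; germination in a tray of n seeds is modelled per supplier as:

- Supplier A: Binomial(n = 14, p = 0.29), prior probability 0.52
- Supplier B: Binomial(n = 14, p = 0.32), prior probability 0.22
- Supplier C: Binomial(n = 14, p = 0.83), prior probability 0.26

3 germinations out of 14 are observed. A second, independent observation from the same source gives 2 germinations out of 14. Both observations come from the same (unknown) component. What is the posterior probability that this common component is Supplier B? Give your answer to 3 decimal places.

0.204

Posterior ∝ prior × likelihood, so P(k | x) ∝ π_k f_k(x); normalise over all components.
Since both observations come from the same component, the likelihood for component k is f_k(x₁)·f_k(x₂).
  p_A = [C(14,3)·0.29^3·0.71^11 = 364·0.024389·0.0231122 = 0.205181] × [0.125585] = 0.0257676
  p_B = [C(14,3)·0.32^3·0.68^11 = 364·0.032768·0.0143747 = 0.171455] × [0.0910853] = 0.015617
  p_C = [C(14,3)·0.83^3·0.17^11 = 364·0.571787·3.42719e-09 = 7.13303e-07] × [3.65245e-08] = 2.6053e-14
Unnormalised posteriors:
  π_A·p_A = 0.52 × 0.0257676 = 0.0133992
  π_B·p_B = 0.22 × 0.015617 = 0.00343574
  π_C·p_C = 0.26 × 2.6053e-14 = 6.77379e-15
Evidence: 0.0133992 + 0.00343574 + 6.77379e-15 = 0.0168349
P(Supplier B | x₁,x₂) = 0.00343574 / 0.0168349 ≈ 0.204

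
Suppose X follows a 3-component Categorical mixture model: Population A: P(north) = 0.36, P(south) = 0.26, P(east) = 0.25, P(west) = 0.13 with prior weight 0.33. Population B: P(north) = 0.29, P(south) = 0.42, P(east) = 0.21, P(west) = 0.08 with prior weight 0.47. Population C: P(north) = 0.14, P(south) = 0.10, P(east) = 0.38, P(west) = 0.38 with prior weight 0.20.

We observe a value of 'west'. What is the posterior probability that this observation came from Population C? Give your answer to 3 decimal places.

P(component k | x) = w_k·f_k(x) / marginal(x), where marginal(x) = Σ_j w_j·f_j(x).
Evaluate each component's likelihood at the observed value:
  L_A = P(west | comp) = 0.13
  L_B = P(west | comp) = 0.08
  L_C = P(west | comp) = 0.38
Weight by the priors:
  w_A·L_A = 0.33 × 0.13 = 0.0429
  w_B·L_B = 0.47 × 0.08 = 0.0376
  w_C·L_C = 0.20 × 0.38 = 0.076
Normaliser: 0.0429 + 0.0376 + 0.076 = 0.1565
P(Population C | x) = 0.076 / 0.1565 ≈ 0.486

0.486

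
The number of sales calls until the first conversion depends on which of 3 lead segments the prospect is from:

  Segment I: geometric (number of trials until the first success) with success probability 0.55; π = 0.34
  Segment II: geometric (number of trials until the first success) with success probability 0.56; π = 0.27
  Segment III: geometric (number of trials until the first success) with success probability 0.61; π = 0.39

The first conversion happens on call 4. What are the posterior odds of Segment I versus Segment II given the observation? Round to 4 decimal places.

Only the two components matter; the odds are (π_i f_i(x)) / (π_j f_j(x)).
Evaluate each component's likelihood at the observed value:
  p_I = 0.55·(1−0.55)^3 = 0.55·0.091125 = 0.0501187
  p_II = 0.56·(1−0.56)^3 = 0.56·0.085184 = 0.047703
  p_III = 0.61·(1−0.61)^3 = 0.61·0.059319 = 0.0361846
Odds = (0.34/0.27) × (0.0501187/0.047703) = 1.25926 × 1.05064 ≈ 1.3230

1.3230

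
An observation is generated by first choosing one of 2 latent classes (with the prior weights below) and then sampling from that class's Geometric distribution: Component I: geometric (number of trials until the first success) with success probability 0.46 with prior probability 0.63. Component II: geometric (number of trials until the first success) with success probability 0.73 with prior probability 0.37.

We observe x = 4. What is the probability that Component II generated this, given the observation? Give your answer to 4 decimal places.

0.1043

The responsibility of component k is π_k f_k(x) divided by Σ_j π_j f_j(x).
Geometric probabilities:
  L_I = 0.46·(1−0.46)^3 = 0.46·0.157464 = 0.0724334
  L_II = 0.73·(1−0.73)^3 = 0.73·0.019683 = 0.0143686
Multiply by the mixture weights:
  π_I·L_I = 0.63 × 0.0724334 = 0.0456331
  π_II·L_II = 0.37 × 0.0143686 = 0.00531638
Marginal: 0.0456331 + 0.00531638 = 0.0509494
P(Component II | x) = 0.00531638 / 0.0509494 ≈ 0.1043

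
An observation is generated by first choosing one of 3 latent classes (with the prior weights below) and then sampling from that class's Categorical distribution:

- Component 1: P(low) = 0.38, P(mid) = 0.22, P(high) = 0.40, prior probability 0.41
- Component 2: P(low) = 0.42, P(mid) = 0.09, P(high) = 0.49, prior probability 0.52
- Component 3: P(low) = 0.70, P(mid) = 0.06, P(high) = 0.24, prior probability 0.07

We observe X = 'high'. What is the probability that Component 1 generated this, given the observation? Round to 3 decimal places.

0.376

Apply Bayes' rule: the posterior for each component is proportional to its prior times its likelihood at x.
Component likelihoods at x = 'high':
  p_1 = P(high | comp) = 0.40
  p_2 = P(high | comp) = 0.49
  p_3 = P(high | comp) = 0.24
Weight by the priors:
  π_1·p_1 = 0.41 × 0.4 = 0.164
  π_2·p_2 = 0.52 × 0.49 = 0.2548
  π_3·p_3 = 0.07 × 0.24 = 0.0168
Denominator: 0.164 + 0.2548 + 0.0168 = 0.4356
So the posterior for Component 1 is 0.164 / 0.4356 ≈ 0.376.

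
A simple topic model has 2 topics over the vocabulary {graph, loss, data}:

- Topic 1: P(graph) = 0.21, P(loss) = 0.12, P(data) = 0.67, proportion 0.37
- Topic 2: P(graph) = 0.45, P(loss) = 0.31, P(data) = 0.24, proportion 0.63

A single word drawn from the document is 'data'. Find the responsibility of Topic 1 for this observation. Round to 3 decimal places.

0.621

The responsibility of component k is π_k f_k(x) divided by Σ_j π_j f_j(x).
Component likelihoods at x = 'data':
  f_1 = P(data | comp) = 0.67
  f_2 = P(data | comp) = 0.24
Weight by the priors:
  π_1·f_1 = 0.37 × 0.67 = 0.2479
  π_2·f_2 = 0.63 × 0.24 = 0.1512
Evidence: 0.2479 + 0.1512 = 0.3991
So the posterior for Topic 1 is 0.2479 / 0.3991 ≈ 0.621.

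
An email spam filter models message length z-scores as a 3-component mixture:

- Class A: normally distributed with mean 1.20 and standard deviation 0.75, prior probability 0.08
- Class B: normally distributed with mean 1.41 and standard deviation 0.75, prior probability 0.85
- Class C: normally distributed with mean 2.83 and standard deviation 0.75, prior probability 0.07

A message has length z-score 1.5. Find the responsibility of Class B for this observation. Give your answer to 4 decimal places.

Apply Bayes' rule: the posterior for each component is proportional to its prior times its likelihood at x.
Evaluate each component's likelihood at the observed value:
  L_A = (1/(0.75·√(2π)))·exp(−(1.5−1.20)²/(2·0.75²)) = 0.531923·exp(-0.08000) = 0.491027
  L_B = (1/(0.75·√(2π)))·exp(−(1.5−1.41)²/(2·0.75²)) = 0.531923·exp(-0.00720) = 0.528107
  L_C = (1/(0.75·√(2π)))·exp(−(1.5−2.83)²/(2·0.75²)) = 0.531923·exp(-1.57236) = 0.110404
Unnormalised posteriors:
  π_A·L_A = 0.08 × 0.491027 = 0.0392821
  π_B·L_B = 0.85 × 0.528107 = 0.448891
  π_C·L_C = 0.07 × 0.110404 = 0.00772826
Evidence: 0.0392821 + 0.448891 + 0.00772826 = 0.495901
Responsibility of Class B: 0.448891 / 0.495901 ≈ 0.9052

0.9052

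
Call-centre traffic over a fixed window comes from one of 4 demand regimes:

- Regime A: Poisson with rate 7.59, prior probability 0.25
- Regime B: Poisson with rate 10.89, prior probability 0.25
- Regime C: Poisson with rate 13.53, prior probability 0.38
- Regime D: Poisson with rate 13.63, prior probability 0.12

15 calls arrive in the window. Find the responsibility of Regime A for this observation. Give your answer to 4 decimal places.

Apply Bayes' rule: the posterior for each component is proportional to its prior times its likelihood at x.
Poisson probabilities:
  p_A = e^(−7.59)·7.59^15/15! = 0.00617777
  p_B = e^(−10.89)·10.89^15/15! = 0.0512214
  p_C = e^(−13.53)·13.53^15/15! = 0.0948338
  p_D = e^(−13.63)·13.63^15/15! = 0.0958307
Weight by the priors:
  π_A·p_A = 0.25 × 0.00617777 = 0.00154444
  π_B·p_B = 0.25 × 0.0512214 = 0.0128054
  π_C·p_C = 0.38 × 0.0948338 = 0.0360368
  π_D·p_D = 0.12 × 0.0958307 = 0.0114997
Sum: 0.00154444 + 0.0128054 + 0.0360368 + 0.0114997 = 0.0618863
So the posterior for Regime A is 0.00154444 / 0.0618863 ≈ 0.0250.

0.0250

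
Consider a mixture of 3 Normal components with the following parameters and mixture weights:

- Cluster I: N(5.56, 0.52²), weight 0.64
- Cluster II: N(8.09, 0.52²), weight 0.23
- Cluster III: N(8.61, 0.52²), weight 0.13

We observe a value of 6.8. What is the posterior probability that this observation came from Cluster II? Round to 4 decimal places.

Posterior ∝ prior × likelihood, so P(k | x) ∝ w_k f_k(x); normalise over all components.
Evaluate each component's likelihood at the observed value:
  f_I = (1/(0.52·√(2π)))·exp(−(6.8−5.56)²/(2·0.52²)) = 0.767197·exp(-2.84320) = 0.044681
  f_II = (1/(0.52·√(2π)))·exp(−(6.8−8.09)²/(2·0.52²)) = 0.767197·exp(-3.07711) = 0.0353619
  f_III = (1/(0.52·√(2π)))·exp(−(6.8−8.61)²/(2·0.52²)) = 0.767197·exp(-6.05788) = 0.00179475
Prior × likelihood for each component:
  w_I·f_I = 0.64 × 0.044681 = 0.0285958
  w_II·f_II = 0.23 × 0.0353619 = 0.00813324
  w_III·f_III = 0.13 × 0.00179475 = 0.000233318
Sum: 0.0285958 + 0.00813324 + 0.000233318 = 0.0369624
So the posterior for Cluster II is 0.00813324 / 0.0369624 ≈ 0.2200.

0.2200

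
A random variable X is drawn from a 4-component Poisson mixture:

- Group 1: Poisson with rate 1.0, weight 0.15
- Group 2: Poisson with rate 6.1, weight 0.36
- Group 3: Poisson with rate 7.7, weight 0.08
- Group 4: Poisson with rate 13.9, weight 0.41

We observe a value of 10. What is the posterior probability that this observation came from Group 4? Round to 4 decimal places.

0.5466

Apply Bayes' rule: the posterior for each component is proportional to its prior times its likelihood at x.
Component likelihoods at x = 10:
  p_1 = 1.01378e-07
  p_2 = 0.0440899
  p_3 = 0.0914275
  p_4 = 0.0681854
Multiply by the mixture weights:
  π_1·p_1 = 0.15 × 1.01378e-07 = 1.52067e-08
  π_2·p_2 = 0.36 × 0.0440899 = 0.0158724
  π_3·p_3 = 0.08 × 0.0914275 = 0.0073142
  π_4·p_4 = 0.41 × 0.0681854 = 0.027956
Marginal: 1.52067e-08 + 0.0158724 + 0.0073142 + 0.027956 = 0.0511426
P(Group 4 | x) = 0.027956 / 0.0511426 ≈ 0.5466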